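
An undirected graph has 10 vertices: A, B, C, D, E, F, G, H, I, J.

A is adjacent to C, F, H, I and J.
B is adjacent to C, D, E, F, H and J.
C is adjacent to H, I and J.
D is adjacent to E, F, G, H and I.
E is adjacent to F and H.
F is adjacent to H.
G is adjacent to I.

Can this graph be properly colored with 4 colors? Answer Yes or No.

B, D, E, F, H are mutually adjacent (a clique of size 5), so at least 5 colors are needed.
So 4 colors are not enough.

No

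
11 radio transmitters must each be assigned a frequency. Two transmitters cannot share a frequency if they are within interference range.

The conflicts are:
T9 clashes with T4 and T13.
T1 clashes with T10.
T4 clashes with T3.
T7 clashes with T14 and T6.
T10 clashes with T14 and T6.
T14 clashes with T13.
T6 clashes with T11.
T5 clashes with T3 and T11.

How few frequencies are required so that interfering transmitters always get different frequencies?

3

The cycle T4-T9-T13-T14-T7-T6-T11-T5-T3-T4 has odd length 9, so it cannot be 2-colored; at least 3 frequencies are needed.
3 frequencies suffice: T9=1, T1=1, T4=2, T7=2, T10=2, T14=1, T6=1, T5=3, T3=1, T13=2, T11=2. Each listed conflict is separated.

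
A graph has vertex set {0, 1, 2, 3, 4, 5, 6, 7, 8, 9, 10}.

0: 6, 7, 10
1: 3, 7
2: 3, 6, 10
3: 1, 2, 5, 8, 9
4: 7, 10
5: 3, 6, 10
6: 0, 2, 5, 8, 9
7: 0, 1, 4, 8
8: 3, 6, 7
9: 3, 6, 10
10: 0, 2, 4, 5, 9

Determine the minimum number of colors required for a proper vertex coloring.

1 and 3 are adjacent, so at least 2 colors are needed.
2 colors suffice: color a → {3, 6, 7, 10}; color b → {0, 1, 2, 4, 5, 8, 9}. Each edge has distinct colors on its endpoints.

2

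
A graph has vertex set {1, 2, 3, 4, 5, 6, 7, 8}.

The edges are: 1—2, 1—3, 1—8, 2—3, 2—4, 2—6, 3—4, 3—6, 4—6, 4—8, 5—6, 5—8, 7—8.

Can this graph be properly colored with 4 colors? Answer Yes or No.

The chromatic number is 4. 2, 3, 4, 6 form a clique, so at least 4 colors are needed.
4 colors suffice: color red → {2, 8}; color blue → {3, 5, 7}; color green → {1, 6}; color yellow → {4}.
That is already a proper 4-coloring.

Yes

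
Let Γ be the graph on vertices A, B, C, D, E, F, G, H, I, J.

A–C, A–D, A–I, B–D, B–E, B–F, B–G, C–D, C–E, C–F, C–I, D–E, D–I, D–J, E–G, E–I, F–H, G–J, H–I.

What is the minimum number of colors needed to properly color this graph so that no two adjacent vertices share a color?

4

A, C, D, I form a clique, so at least 4 colors are needed.
4 colors suffice: A=4, B=2, C=2, D=1, E=4, F=1, G=1, H=2, I=3, J=2. Each edge has distinct colors on its endpoints.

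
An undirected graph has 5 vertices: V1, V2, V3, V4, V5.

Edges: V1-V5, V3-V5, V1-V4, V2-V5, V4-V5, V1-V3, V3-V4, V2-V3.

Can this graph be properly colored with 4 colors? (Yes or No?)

Yes

The chromatic number is 4. V1, V3, V4, V5 are mutually adjacent (a clique of size 4), so at least 4 colors are needed.
4 colors suffice: color 1 → {V5}; color 2 → {V3}; color 3 → {V2, V4}; color 4 → {V1}.
That is already a proper 4-coloring.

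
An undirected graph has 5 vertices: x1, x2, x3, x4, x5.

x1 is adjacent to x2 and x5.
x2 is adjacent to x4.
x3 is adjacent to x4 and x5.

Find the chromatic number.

3

The cycle x2-x1-x5-x3-x4-x2 has odd length 5, so it cannot be 2-colored; at least 3 colors are needed.
3 colors suffice: x1=2, x2=3, x3=2, x4=1, x5=1. Every edge joins two different colors.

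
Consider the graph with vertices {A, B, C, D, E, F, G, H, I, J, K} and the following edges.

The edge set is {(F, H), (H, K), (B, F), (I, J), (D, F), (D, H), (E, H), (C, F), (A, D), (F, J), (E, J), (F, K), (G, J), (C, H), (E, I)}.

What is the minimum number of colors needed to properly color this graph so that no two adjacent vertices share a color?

D, F, H are pairwise adjacent, so at least 3 colors are needed.
A valid assignment using 3 colors: A=red, B=blue, C=green, D=green, E=red, F=red, G=red, H=blue, I=green, J=blue, K=green. Each edge has distinct colors on its endpoints.

3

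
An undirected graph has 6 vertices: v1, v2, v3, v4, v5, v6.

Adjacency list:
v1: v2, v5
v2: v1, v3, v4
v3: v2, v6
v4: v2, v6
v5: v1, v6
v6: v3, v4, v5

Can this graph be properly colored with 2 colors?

The cycle v6-v3-v2-v1-v5-v6 has odd length 5, so it cannot be 2-colored; at least 3 colors are needed.
So 2 colors are not enough.

No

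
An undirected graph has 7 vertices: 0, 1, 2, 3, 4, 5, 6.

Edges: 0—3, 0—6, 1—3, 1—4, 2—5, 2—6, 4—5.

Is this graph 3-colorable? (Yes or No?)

Yes

The chromatic number is 3. The cycle 6-0-3-1-4-5-2-6 has odd length 7, so it cannot be 2-colored; at least 3 colors are needed.
One proper 3-coloring: 0=c, 1=a, 2=b, 3=b, 4=b, 5=a, 6=a.
That is already a proper 3-coloring.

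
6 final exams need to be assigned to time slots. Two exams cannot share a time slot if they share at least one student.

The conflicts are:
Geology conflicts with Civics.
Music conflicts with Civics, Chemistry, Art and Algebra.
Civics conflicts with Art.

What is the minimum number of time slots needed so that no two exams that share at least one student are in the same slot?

3

Music, Civics, Art are mutually in conflict, so at least 3 time slots are needed.
3 time slots suffice: Geology=1, Music=1, Civics=2, Chemistry=2, Art=3, Algebra=2. Each listed conflict is separated.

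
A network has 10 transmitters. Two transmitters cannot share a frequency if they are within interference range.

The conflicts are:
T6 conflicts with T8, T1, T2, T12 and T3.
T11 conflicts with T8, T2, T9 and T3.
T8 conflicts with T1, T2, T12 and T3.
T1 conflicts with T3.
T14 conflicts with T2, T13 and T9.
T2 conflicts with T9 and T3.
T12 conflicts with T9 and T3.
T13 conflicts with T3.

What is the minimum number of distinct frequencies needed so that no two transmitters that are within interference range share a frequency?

4

T6, T8, T2, T3 all conflict with each other, so at least 4 frequencies are needed.
A valid assignment using 4 frequencies: T6=4, T11=4, T8=3, T1=2, T14=3, T2=2, T12=2, T13=2, T9=1, T3=1. Every pair that conflicts lands in different frequencies.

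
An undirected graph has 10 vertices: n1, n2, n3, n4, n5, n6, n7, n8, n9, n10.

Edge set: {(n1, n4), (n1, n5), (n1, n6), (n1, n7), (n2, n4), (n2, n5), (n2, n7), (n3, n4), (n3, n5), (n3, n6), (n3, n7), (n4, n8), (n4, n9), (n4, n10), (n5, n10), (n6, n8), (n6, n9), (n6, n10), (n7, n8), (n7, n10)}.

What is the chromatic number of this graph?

2

n6 and n9 are adjacent, so at least 2 colors are needed.
2 colors suffice: color 1 → {n4, n5, n6, n7}; color 2 → {n1, n2, n3, n8, n9, n10}. No two adjacent vertices share a color.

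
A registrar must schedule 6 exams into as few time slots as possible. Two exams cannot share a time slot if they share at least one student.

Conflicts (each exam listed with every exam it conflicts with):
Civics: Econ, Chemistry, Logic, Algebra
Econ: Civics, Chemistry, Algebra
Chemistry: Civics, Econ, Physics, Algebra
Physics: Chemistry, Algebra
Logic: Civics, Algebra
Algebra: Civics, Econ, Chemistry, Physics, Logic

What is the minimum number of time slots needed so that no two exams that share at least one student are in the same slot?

Civics, Econ, Chemistry, Algebra are mutually in conflict, so at least 4 time slots are needed.
A valid assignment using 4 time slots: Civics=2, Econ=4, Chemistry=3, Physics=2, Logic=3, Algebra=1. Every pair that conflicts lands in different time slots.

4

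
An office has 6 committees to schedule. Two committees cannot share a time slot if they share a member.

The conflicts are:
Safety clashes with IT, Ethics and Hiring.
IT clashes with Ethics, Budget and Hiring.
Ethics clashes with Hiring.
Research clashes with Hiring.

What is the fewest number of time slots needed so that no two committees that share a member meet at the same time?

4

Safety, IT, Ethics, Hiring pairwise conflict, so at least 4 time slots are needed.
A valid assignment using 4 time slots: Safety=3, IT=1, Ethics=4, Research=1, Budget=2, Hiring=2. Every pair that conflicts lands in different time slots.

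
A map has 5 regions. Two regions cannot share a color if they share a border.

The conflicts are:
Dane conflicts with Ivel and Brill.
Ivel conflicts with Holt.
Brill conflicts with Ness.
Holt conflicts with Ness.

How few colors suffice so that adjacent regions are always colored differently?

The cycle Ivel-Holt-Ness-Brill-Dane-Ivel has odd length 5, so it cannot be 2-colored; at least 3 colors are needed.
A valid assignment using 3 colors: Dane=2, Ivel=1, Brill=3, Holt=2, Ness=1. Every pair that conflicts lands in different colors.

3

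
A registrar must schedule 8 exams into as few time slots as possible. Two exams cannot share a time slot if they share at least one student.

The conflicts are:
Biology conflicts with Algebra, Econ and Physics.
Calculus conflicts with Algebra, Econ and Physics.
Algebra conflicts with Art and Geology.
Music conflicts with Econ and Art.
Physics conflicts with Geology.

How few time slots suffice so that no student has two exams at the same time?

3

The cycle Music-Econ-Biology-Algebra-Art-Music has odd length 5, so it cannot be 2-colored; at least 3 time slots are needed.
3 time slots suffice: time slot 1 → {Algebra, Econ, Physics}; time slot 2 → {Biology, Calculus, Art, Geology}; time slot 3 → {Music}. No two conflicting exams share a time slot.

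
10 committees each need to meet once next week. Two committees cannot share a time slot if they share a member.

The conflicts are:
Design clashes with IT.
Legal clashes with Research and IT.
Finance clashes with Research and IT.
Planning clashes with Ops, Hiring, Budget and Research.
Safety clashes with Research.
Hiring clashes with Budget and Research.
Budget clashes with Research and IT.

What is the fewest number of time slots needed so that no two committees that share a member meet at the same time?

Planning, Hiring, Budget, Research all conflict with each other, so at least 4 time slots are needed.
Using 4 time slots: Design=2, Legal=2, Finance=2, Planning=3, Safety=2, Ops=1, Hiring=4, Budget=2, Research=1, IT=1. Each listed conflict is separated.

4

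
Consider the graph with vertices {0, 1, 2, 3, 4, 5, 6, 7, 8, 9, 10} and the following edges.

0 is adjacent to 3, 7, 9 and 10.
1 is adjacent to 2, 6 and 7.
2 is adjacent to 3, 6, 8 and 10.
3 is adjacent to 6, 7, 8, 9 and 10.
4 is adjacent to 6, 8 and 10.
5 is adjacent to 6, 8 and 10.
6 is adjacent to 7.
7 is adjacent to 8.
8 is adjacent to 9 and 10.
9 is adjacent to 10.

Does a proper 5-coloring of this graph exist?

The chromatic number is 4. 3, 8, 9, 10 form a clique, so at least 4 colors are needed.
4 colors suffice: color red → {6, 10}; color blue → {0, 1, 8}; color green → {3, 4, 5}; color yellow → {2, 7, 9}.
Since 5 ≥ 4, a proper 5-coloring certainly exists.

Yes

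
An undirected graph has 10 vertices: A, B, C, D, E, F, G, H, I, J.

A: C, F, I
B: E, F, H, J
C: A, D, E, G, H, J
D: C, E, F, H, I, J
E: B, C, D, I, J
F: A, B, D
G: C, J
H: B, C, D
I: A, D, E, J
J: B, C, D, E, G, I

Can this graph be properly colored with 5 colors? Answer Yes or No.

Yes

The chromatic number is 4. C, D, E, J are mutually adjacent (a clique of size 4), so at least 4 colors are needed.
4 colors suffice: color red → {F, H, J}; color blue → {A, B, D, G}; color green → {C, I}; color yellow → {E}.
Since 5 ≥ 4, a proper 5-coloring certainly exists.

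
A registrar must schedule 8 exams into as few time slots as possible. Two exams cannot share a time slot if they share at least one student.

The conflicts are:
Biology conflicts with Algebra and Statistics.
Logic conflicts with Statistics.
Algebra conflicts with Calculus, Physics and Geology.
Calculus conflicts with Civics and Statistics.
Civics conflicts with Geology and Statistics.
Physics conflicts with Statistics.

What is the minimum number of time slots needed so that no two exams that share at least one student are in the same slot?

Calculus, Civics, Statistics are mutually in conflict, so at least 3 time slots are needed.
3 time slots suffice: time slot 1 → {Algebra, Statistics}; time slot 2 → {Biology, Logic, Calculus, Physics, Geology}; time slot 3 → {Civics}. No two conflicting exams share a time slot.

3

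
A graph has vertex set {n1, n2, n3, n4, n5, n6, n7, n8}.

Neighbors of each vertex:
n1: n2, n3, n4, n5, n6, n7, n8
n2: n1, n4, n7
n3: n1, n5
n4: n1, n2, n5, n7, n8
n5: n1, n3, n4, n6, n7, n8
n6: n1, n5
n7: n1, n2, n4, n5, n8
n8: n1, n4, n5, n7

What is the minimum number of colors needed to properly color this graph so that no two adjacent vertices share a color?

5

n1, n4, n5, n7, n8 are mutually adjacent (a clique of size 5), so at least 5 colors are needed.
5 colors suffice: n1=1, n2=2, n3=3, n4=3, n5=2, n6=3, n7=4, n8=5. Every edge joins two different colors.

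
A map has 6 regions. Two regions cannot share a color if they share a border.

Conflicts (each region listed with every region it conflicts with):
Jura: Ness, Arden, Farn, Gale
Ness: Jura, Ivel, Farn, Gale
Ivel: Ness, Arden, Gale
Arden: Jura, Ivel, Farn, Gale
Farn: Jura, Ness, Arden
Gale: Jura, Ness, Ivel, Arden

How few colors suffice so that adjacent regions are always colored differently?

3

Ivel, Arden, Gale all conflict with each other, so at least 3 colors are needed.
A valid assignment using 3 colors: Jura=3, Ness=1, Ivel=3, Arden=1, Farn=2, Gale=2. Each listed conflict is separated.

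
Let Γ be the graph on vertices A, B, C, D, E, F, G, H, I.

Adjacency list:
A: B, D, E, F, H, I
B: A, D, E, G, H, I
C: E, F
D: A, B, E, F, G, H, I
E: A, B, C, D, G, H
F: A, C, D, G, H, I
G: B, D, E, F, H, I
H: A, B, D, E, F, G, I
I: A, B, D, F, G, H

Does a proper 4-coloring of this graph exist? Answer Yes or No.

D, F, G, H, I are pairwise adjacent (a clique of size 5), so at least 5 colors are needed.
So 4 colors are not enough.

No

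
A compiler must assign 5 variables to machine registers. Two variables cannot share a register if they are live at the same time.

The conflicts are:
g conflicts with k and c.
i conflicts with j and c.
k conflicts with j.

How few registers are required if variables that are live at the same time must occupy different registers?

The cycle g-k-j-i-c-g has odd length 5, so it cannot be 2-colored; at least 3 registers are needed.
Using 3 registers: g=1, i=2, k=2, j=1, c=3. No two conflicting variables share a register.

3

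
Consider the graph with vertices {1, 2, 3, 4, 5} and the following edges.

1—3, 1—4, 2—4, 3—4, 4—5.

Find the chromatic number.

1, 3, 4 form a triangle, so at least 3 colors are needed.
A valid assignment using 3 colors: 1=b, 2=b, 3=c, 4=a, 5=b. Each edge has distinct colors on its endpoints.

3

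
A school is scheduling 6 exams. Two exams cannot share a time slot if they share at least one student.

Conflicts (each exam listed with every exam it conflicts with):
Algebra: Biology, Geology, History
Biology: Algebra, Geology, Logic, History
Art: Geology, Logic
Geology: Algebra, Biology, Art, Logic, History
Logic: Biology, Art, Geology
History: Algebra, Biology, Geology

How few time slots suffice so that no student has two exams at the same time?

4

Algebra, Biology, Geology, History all conflict with each other, so at least 4 time slots are needed.
4 time slots suffice: time slot 1 → {Geology}; time slot 2 → {Biology, Art}; time slot 3 → {Logic, History}; time slot 4 → {Algebra}. Every pair that conflicts lands in different time slots.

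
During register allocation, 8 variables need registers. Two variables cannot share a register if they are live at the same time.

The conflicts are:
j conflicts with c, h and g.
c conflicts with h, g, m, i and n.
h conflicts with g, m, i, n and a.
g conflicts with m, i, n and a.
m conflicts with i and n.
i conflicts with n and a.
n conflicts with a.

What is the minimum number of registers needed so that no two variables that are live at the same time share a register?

c, h, g, m, i, n are mutually in conflict, so at least 6 registers are needed.
A valid assignment using 6 registers: j=4, c=3, h=2, g=1, m=6, i=4, n=5, a=3. Each listed conflict is separated.

6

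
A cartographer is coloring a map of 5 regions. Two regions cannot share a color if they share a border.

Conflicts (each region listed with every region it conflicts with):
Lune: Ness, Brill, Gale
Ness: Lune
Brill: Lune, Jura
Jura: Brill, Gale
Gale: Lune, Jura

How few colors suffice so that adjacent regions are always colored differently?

2

Lune and Brill conflict, so at least 2 colors are needed.
2 colors suffice: color 1 → {Lune, Jura}; color 2 → {Ness, Brill, Gale}. No two conflicting regions share a color.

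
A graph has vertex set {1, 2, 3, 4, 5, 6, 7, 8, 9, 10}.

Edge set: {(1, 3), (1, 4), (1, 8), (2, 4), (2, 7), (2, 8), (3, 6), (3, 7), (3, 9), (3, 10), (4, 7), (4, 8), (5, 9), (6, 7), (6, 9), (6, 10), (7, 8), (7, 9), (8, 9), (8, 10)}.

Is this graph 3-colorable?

No

2, 4, 7, 8 are pairwise adjacent (a clique of size 4), so at least 4 colors are needed.
So 3 colors are not enough.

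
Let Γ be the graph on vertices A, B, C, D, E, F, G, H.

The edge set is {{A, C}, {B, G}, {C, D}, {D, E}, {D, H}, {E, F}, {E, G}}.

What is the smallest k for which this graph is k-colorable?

2

B and G are adjacent, so at least 2 colors are needed.
2 colors suffice: color 1 → {A, D, F, G}; color 2 → {B, C, E, H}. No two adjacent vertices share a color.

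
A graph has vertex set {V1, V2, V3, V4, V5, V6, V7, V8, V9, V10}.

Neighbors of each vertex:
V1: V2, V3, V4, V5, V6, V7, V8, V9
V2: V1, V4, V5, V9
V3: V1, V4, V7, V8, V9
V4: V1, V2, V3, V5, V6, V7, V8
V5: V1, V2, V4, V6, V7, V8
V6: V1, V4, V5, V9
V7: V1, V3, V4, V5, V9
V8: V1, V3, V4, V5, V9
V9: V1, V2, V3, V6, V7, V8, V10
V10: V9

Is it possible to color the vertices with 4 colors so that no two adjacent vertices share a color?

The chromatic number is 4. V1, V4, V5, V6 are mutually adjacent (a clique of size 4), so at least 4 colors are needed.
4 colors suffice: color 1 → {V1, V10}; color 2 → {V4, V9}; color 3 → {V3, V5}; color 4 → {V2, V6, V7, V8}.
That is already a proper 4-coloring.

Yes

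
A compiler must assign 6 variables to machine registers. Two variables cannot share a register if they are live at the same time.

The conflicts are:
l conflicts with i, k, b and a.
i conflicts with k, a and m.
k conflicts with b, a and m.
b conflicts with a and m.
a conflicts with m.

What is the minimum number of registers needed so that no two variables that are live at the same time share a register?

l, k, b, a pairwise conflict, so at least 4 registers are needed.
4 registers suffice: register 1 → {k}; register 2 → {a}; register 3 → {l, m}; register 4 → {i, b}. Every pair that conflicts lands in different registers.

4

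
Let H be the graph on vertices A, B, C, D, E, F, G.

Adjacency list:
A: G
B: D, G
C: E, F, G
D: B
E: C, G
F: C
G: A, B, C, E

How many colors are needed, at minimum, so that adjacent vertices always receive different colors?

C, E, G form a triangle, so at least 3 colors are needed.
3 colors suffice: A=2, B=2, C=2, D=1, E=3, F=1, G=1. Every edge joins two different colors.

3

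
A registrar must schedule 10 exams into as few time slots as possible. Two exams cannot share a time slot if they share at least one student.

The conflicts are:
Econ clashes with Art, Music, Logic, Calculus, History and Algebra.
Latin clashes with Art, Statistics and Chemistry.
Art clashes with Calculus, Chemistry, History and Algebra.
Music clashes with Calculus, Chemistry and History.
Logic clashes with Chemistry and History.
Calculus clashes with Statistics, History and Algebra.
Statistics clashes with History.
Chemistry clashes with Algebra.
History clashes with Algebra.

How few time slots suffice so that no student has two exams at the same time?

Econ, Art, Calculus, History, Algebra are mutually in conflict, so at least 5 time slots are needed.
5 time slots suffice: Econ=2, Latin=3, Art=4, Music=4, Logic=3, Calculus=3, Statistics=2, Chemistry=1, History=1, Algebra=5. Every pair that conflicts lands in different time slots.

5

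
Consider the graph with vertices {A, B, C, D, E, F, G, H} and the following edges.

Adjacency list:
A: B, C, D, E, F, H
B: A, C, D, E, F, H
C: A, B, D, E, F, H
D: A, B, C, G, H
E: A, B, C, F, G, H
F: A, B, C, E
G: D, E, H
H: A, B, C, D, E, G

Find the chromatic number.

5

A, B, C, D, H are mutually adjacent (a clique of size 5), so at least 5 colors are needed.
5 colors suffice: color 1 → {A, G}; color 2 → {B}; color 3 → {D, E}; color 4 → {C}; color 5 → {F, H}. Every edge joins two different colors.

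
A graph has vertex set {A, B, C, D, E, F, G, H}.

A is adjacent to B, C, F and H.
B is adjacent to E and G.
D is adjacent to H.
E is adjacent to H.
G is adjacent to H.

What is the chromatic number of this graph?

A and B are adjacent, so at least 2 colors are needed.
2 colors suffice: color 1 → {A, D, E, G}; color 2 → {B, C, F, H}. No two adjacent vertices share a color.

2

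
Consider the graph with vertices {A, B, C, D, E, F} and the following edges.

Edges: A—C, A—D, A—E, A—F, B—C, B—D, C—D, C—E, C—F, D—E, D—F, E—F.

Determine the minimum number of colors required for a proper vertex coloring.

5

A, C, D, E, F are pairwise adjacent (a clique of size 5), so at least 5 colors are needed.
5 colors suffice: color 1 → {C}; color 2 → {D}; color 3 → {B, F}; color 4 → {A}; color 5 → {E}. Every edge joins two different colors.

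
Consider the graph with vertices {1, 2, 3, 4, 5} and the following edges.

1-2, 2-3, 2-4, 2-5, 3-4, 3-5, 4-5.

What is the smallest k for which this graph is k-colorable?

2, 3, 4, 5 are pairwise adjacent (a clique of size 4), so at least 4 colors are needed.
One proper 4-coloring: 1=blue, 2=red, 3=yellow, 4=green, 5=blue. Each edge has distinct colors on its endpoints.

4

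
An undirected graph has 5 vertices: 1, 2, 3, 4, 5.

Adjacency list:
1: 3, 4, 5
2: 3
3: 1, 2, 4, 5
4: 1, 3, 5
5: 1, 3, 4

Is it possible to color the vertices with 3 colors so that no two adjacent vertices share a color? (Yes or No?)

1, 3, 4, 5 are mutually adjacent (a clique of size 4), so at least 4 colors are needed.
So 3 colors are not enough.

No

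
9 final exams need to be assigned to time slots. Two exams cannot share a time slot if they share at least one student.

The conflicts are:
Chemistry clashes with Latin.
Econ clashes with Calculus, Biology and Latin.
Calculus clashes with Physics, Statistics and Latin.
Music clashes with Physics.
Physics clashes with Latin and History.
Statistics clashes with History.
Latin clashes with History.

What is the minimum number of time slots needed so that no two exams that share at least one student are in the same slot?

Physics, Latin, History all conflict with each other, so at least 3 time slots are needed.
3 time slots suffice: Chemistry=2, Econ=2, Calculus=3, Music=1, Physics=2, Biology=1, Statistics=1, Latin=1, History=3. Every pair that conflicts lands in different time slots.

3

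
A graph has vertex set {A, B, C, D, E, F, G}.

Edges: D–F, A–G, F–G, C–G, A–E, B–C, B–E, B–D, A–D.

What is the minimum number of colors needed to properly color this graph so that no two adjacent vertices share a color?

3

The cycle E-A-G-C-B-E has odd length 5, so it cannot be 2-colored; at least 3 colors are needed.
3 colors suffice: A=2, B=2, C=3, D=1, E=1, F=2, G=1. Every edge joins two different colors.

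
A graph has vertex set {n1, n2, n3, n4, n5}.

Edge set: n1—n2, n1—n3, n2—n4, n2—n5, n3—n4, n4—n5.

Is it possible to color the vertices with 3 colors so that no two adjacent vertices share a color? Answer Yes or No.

The chromatic number is 3. n2, n4, n5 are pairwise adjacent, so at least 3 colors are needed.
3 colors suffice: n1=blue, n2=red, n3=red, n4=blue, n5=green.
That is already a proper 3-coloring.

Yes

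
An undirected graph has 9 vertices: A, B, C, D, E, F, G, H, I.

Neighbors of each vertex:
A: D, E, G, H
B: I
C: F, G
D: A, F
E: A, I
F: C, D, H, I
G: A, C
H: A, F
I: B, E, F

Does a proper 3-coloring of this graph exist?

Yes

The chromatic number is 3. The cycle A-E-I-F-H-A has odd length 5, so it cannot be 2-colored; at least 3 colors are needed.
A valid assignment using 3 colors: A=1, B=1, C=2, D=2, E=3, F=1, G=3, H=2, I=2.
That is already a proper 3-coloring.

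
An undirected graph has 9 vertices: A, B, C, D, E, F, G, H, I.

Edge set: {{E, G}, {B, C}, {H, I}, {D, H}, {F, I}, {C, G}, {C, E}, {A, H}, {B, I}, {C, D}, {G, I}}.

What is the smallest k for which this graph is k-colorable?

C, E, G form a triangle, so at least 3 colors are needed.
3 colors suffice: A=1, B=2, C=1, D=3, E=3, F=2, G=2, H=2, I=1. No two adjacent vertices share a color.

3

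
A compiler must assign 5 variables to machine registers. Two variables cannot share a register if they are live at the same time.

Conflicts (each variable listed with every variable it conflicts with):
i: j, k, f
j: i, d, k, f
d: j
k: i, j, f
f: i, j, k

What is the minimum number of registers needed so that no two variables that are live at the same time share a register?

i, j, k, f are mutually in conflict, so at least 4 registers are needed.
4 registers suffice: register 1 → {j}; register 2 → {d, k}; register 3 → {i}; register 4 → {f}. Every pair that conflicts lands in different registers.

4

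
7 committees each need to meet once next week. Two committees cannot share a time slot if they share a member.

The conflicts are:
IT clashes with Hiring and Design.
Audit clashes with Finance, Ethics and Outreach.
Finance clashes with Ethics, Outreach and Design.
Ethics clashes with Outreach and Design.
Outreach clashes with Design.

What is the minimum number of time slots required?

Finance, Ethics, Outreach, Design all conflict with each other, so at least 4 time slots are needed.
4 time slots suffice: time slot 1 → {IT, Finance}; time slot 2 → {Audit, Hiring, Design}; time slot 3 → {Outreach}; time slot 4 → {Ethics}. No two conflicting committees share a time slot.

4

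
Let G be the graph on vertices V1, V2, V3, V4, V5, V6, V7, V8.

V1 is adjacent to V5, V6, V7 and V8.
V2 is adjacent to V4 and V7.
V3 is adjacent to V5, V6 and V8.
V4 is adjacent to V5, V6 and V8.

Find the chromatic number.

3

The cycle V7-V1-V6-V4-V2-V7 has odd length 5, so it cannot be 2-colored; at least 3 colors are needed.
3 colors suffice: color 1 → {V1, V3, V4}; color 2 → {V2, V5, V6, V8}; color 3 → {V7}. No two adjacent vertices share a color.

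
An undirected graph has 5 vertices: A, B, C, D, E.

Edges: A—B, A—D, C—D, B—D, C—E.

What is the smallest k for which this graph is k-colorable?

A, B, D are pairwise adjacent, so at least 3 colors are needed.
A valid assignment using 3 colors: A=blue, B=green, C=blue, D=red, E=red. Each edge has distinct colors on its endpoints.

3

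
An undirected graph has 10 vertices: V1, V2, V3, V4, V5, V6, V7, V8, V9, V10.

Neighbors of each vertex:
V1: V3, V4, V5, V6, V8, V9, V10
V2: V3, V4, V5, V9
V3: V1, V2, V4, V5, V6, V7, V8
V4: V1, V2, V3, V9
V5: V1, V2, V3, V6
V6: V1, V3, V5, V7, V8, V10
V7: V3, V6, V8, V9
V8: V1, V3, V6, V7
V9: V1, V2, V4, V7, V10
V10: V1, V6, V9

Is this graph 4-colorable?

Yes

The chromatic number is 4. V3, V6, V7, V8 are pairwise adjacent (a clique of size 4), so at least 4 colors are needed.
A valid assignment using 4 colors: V1=blue, V2=blue, V3=red, V4=green, V5=yellow, V6=green, V7=blue, V8=yellow, V9=red, V10=yellow.
That is already a proper 4-coloring.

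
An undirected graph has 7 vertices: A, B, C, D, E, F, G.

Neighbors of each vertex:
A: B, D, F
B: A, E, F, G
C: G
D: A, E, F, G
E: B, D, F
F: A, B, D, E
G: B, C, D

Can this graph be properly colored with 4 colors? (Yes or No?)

The chromatic number is 3. A, D, F are pairwise adjacent, so at least 3 colors are needed.
3 colors suffice: A=3, B=1, C=1, D=1, E=3, F=2, G=2.
Since 4 ≥ 3, a proper 4-coloring certainly exists.

Yes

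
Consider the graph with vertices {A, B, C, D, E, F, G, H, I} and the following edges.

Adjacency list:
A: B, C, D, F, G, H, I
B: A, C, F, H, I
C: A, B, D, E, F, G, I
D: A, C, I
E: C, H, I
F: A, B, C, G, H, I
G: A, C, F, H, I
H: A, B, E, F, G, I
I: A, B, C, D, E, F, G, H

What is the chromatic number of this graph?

A, B, F, H, I are mutually adjacent (a clique of size 5), so at least 5 colors are needed.
5 colors suffice: color 1 → {I}; color 2 → {C, H}; color 3 → {A, E}; color 4 → {D, F}; color 5 → {B, G}. No two adjacent vertices share a color.

5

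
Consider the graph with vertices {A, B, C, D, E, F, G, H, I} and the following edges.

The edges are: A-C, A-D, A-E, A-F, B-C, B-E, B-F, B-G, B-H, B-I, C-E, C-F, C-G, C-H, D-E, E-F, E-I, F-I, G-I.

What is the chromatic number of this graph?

4

B, E, F, I are mutually adjacent (a clique of size 4), so at least 4 colors are needed.
One proper 4-coloring: A=1, B=1, C=2, D=2, E=3, F=4, G=3, H=3, I=2. Each edge has distinct colors on its endpoints.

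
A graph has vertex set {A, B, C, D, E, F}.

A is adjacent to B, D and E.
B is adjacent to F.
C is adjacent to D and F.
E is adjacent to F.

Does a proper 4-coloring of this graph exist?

The chromatic number is 3. The cycle D-A-B-F-C-D has odd length 5, so it cannot be 2-colored; at least 3 colors are needed.
A valid assignment using 3 colors: A=red, B=blue, C=green, D=blue, E=blue, F=red.
Since 4 ≥ 3, a proper 4-coloring certainly exists.

Yes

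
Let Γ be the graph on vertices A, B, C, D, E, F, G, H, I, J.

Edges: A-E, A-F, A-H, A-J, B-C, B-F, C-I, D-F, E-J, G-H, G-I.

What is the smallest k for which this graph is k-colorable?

3

A, E, J are mutually adjacent, so at least 3 colors are needed.
A valid assignment using 3 colors: A=red, B=red, C=green, D=red, E=blue, F=blue, G=red, H=blue, I=blue, J=green. Every edge joins two different colors.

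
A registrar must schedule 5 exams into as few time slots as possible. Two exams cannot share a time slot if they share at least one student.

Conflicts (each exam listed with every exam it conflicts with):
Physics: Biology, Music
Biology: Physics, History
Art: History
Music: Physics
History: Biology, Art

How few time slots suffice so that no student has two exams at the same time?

2

Physics and Biology conflict, so at least 2 time slots are needed.
Using 2 time slots: Physics=1, Biology=2, Art=2, Music=2, History=1. No two conflicting exams share a time slot.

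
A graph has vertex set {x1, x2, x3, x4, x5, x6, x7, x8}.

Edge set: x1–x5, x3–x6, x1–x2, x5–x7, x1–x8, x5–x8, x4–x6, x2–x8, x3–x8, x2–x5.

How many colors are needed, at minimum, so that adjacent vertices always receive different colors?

x1, x2, x5, x8 are pairwise adjacent (a clique of size 4), so at least 4 colors are needed.
4 colors suffice: color red → {x6, x7, x8}; color blue → {x3, x4, x5}; color green → {x2}; color yellow → {x1}. No two adjacent vertices share a color.

4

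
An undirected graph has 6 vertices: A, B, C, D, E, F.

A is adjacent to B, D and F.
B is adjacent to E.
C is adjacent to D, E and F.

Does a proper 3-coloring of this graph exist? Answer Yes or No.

The chromatic number is 3. The cycle E-C-D-A-B-E has odd length 5, so it cannot be 2-colored; at least 3 colors are needed.
3 colors suffice: A=1, B=2, C=1, D=2, E=3, F=2.
That is already a proper 3-coloring.

Yes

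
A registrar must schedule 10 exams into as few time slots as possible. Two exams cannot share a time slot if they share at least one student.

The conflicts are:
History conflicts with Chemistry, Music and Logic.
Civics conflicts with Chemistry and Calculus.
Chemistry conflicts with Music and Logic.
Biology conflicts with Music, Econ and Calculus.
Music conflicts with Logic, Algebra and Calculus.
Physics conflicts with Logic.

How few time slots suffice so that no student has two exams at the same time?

4

History, Chemistry, Music, Logic pairwise conflict, so at least 4 time slots are needed.
4 time slots suffice: time slot 1 → {Civics, Music, Physics, Econ}; time slot 2 → {Logic, Algebra, Calculus}; time slot 3 → {Chemistry, Biology}; time slot 4 → {History}. No two conflicting exams share a time slot.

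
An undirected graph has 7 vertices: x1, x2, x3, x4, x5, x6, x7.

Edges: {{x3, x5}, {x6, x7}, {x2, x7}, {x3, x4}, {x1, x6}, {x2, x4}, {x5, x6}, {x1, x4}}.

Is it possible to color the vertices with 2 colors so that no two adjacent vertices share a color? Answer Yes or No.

No

The cycle x3-x4-x1-x6-x5-x3 has odd length 5, so it cannot be 2-colored; at least 3 colors are needed.
So 2 colors are not enough.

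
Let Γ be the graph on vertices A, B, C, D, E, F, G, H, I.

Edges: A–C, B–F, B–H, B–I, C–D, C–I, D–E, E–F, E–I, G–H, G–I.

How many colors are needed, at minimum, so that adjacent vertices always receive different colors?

2

C and D are adjacent, so at least 2 colors are needed.
2 colors suffice: color 1 → {A, D, F, H, I}; color 2 → {B, C, E, G}. Each edge has distinct colors on its endpoints.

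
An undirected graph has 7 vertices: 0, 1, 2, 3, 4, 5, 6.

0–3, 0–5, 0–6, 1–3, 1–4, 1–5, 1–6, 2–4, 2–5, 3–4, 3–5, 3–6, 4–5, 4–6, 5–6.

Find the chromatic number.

5

1, 3, 4, 5, 6 are pairwise adjacent (a clique of size 5), so at least 5 colors are needed.
5 colors suffice: color red → {5}; color blue → {2, 3}; color green → {0, 4}; color yellow → {6}; color purple → {1}. Every edge joins two different colors.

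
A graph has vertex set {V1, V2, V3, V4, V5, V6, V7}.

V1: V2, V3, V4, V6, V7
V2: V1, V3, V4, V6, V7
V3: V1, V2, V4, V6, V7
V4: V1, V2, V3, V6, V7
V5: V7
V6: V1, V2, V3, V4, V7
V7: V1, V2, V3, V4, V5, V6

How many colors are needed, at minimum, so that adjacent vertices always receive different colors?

V1, V2, V3, V4, V6, V7 are mutually adjacent (a clique of size 6), so at least 6 colors are needed.
A valid assignment using 6 colors: V1=6, V2=4, V3=3, V4=5, V5=2, V6=2, V7=1. Every edge joins two different colors.

6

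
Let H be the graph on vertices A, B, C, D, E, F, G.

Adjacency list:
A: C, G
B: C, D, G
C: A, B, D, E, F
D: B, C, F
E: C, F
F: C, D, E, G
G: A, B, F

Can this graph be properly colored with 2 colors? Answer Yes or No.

C, E, F are pairwise adjacent, so at least 3 colors are needed.
So 2 colors are not enough.

No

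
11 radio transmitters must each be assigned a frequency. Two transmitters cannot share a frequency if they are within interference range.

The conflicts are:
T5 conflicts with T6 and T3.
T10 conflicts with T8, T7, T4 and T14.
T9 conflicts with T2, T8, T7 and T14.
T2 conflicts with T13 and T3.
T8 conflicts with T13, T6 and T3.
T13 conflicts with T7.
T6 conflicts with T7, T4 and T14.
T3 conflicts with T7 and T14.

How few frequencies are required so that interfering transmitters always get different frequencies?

T5 and T3 conflict, so at least 2 frequencies are needed.
2 frequencies suffice: frequency 1 → {T10, T9, T13, T6, T3}; frequency 2 → {T5, T2, T8, T7, T4, T14}. Each listed conflict is separated.

2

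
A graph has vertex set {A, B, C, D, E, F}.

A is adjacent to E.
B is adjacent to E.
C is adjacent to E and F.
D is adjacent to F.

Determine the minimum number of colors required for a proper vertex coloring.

2

D and F are adjacent, so at least 2 colors are needed.
A valid assignment using 2 colors: A=2, B=2, C=2, D=2, E=1, F=1. Each edge has distinct colors on its endpoints.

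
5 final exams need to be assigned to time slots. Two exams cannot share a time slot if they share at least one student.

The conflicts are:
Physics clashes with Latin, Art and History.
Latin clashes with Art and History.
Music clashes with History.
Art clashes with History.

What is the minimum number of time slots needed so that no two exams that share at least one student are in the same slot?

Physics, Latin, Art, History are mutually in conflict, so at least 4 time slots are needed.
4 time slots suffice: time slot 1 → {History}; time slot 2 → {Physics, Music}; time slot 3 → {Latin}; time slot 4 → {Art}. Every pair that conflicts lands in different time slots.

4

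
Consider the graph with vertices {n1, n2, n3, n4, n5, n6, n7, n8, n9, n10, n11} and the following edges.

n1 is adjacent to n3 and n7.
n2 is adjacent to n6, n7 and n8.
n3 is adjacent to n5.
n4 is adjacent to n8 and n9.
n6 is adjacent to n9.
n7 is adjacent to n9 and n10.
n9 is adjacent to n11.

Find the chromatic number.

The cycle n7-n9-n4-n8-n2-n7 has odd length 5, so it cannot be 2-colored; at least 3 colors are needed.
3 colors suffice: color 1 → {n3, n4, n6, n7, n11}; color 2 → {n1, n2, n5, n9, n10}; color 3 → {n8}. No two adjacent vertices share a color.

3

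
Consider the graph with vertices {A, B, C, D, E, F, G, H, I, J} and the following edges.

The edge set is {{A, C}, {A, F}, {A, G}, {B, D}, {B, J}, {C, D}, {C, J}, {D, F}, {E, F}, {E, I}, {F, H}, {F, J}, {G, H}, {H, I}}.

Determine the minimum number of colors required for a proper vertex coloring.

2

H and I are adjacent, so at least 2 colors are needed.
2 colors suffice: A=blue, B=red, C=red, D=blue, E=blue, F=red, G=red, H=blue, I=red, J=blue. Every edge joins two different colors.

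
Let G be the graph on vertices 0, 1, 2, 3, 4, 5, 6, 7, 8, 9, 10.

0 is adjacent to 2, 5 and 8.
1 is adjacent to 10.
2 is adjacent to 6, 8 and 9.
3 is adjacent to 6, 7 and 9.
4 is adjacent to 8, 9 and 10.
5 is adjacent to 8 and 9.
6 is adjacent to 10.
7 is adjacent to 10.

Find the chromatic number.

0, 5, 8 are mutually adjacent, so at least 3 colors are needed.
One proper 3-coloring: 0=c, 1=b, 2=b, 3=b, 4=b, 5=b, 6=c, 7=c, 8=a, 9=a, 10=a. Every edge joins two different colors.

3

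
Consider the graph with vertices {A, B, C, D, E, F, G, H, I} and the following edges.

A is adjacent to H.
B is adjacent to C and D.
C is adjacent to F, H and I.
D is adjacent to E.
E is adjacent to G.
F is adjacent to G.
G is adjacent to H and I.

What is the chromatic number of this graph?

2

B and D are adjacent, so at least 2 colors are needed.
One proper 2-coloring: A=1, B=2, C=1, D=1, E=2, F=2, G=1, H=2, I=2. Every edge joins two different colors.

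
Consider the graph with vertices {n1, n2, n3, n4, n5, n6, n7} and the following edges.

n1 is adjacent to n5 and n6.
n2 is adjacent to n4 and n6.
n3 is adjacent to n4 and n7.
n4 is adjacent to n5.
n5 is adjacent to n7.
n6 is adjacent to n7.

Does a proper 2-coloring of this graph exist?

The cycle n6-n7-n3-n4-n2-n6 has odd length 5, so it cannot be 2-colored; at least 3 colors are needed.
So 2 colors are not enough.

No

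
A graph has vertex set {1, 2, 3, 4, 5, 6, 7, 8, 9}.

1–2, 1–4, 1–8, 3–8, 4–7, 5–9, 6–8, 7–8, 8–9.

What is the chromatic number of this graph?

2

8 and 9 are adjacent, so at least 2 colors are needed.
A valid assignment using 2 colors: 1=b, 2=a, 3=b, 4=a, 5=a, 6=b, 7=b, 8=a, 9=b. Each edge has distinct colors on its endpoints.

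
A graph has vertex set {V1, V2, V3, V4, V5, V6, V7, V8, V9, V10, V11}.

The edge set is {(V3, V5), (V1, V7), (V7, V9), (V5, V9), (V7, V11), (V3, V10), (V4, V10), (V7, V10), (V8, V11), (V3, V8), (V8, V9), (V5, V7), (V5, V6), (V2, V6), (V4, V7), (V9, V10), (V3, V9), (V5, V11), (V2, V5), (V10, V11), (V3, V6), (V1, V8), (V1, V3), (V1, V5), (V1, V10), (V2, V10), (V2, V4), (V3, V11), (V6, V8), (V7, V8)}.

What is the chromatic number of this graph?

3

V1, V7, V8 are pairwise adjacent, so at least 3 colors are needed.
A valid assignment using 3 colors: V1=green, V2=blue, V3=blue, V4=green, V5=red, V6=green, V7=blue, V8=red, V9=green, V10=red, V11=green. No two adjacent vertices share a color.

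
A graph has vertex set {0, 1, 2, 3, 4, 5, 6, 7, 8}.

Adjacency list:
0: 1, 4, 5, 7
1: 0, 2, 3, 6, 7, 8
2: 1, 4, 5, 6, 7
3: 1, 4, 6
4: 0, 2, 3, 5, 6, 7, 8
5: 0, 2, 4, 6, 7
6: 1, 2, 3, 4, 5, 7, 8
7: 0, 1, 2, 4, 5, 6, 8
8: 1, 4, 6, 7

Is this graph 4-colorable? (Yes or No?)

2, 4, 5, 6, 7 are mutually adjacent (a clique of size 5), so at least 5 colors are needed.
So 4 colors are not enough.

No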